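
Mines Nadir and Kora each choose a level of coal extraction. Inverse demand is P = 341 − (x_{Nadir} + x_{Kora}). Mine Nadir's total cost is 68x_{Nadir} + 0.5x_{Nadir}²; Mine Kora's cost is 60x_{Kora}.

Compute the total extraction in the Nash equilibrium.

167

Mine Nadir's profit: π = x_{Nadir}(341 − (x_{Nadir} + x_{Kora})) − 68x_{Nadir} − 0.5x_{Nadir}².
∂π/∂x_{Nadir} = 273 − 3x_{Nadir} − x_{Kora} = 0, so x_{Nadir} = 91 − (1/3)x_{Kora}.
For Kora: ∂π/∂x_{Kora} = 281 − 2x_{Kora} − x_{Nadir} = 0 ⇒ x_{Kora} = 140.5 − 0.5x_{Nadir}.
Plugging x_{Kora} into Nadir's best response: x_{Nadir} = 91 − (1/3)(140.5 − 0.5x_{Nadir}) ⇒ (5/6)x_{Nadir} = 265/6, so x_{Nadir} = 53.
Then x_{Kora} = 140.5 − 0.5·53 = 114.
Total extraction: 53 + 114 = 167.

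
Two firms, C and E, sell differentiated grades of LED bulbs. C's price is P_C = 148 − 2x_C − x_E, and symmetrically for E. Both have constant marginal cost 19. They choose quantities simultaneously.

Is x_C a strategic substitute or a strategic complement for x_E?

strategic substitutes

Firm C's profit: π = x_C(148 − 2x_C − x_E) − 19x_C.
∂π/∂x_C = 129 − 4x_C − x_E = 0 ⇒ x_C = 32.25 − 0.25x_E.
The best-response slope dx_C/dx_E = −0.25 < 0: the reaction function is downward-sloping, so the choices are strategic substitutes.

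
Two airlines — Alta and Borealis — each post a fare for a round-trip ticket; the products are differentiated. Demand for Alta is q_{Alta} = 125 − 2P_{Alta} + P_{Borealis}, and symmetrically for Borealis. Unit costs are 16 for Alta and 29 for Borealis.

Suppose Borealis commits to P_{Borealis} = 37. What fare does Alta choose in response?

48.5

Alta's profit: π = (P_{Alta} − 16)(125 − 2P_{Alta} + P_{Borealis}).
∂π/∂P_{Alta} = 157 − 4P_{Alta} + P_{Borealis} = 0 ⇒ P_{Alta} = 39.25 + 0.25P_{Borealis}.
At P_{Borealis} = 37: P_{Alta} = 39.25 + 0.25·37 = 48.5.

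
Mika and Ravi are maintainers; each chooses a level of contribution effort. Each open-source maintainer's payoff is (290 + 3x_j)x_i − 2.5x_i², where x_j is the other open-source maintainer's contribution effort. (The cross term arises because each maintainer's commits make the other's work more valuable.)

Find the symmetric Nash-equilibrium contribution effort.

Mika's payoff is (290 + 3x_R)x_M − 2.5x_M².
∂π/∂x_M = 290 + 3x_R − 5x_M = 0, so x_M = 58 + 0.6x_R.
Setting x_M = x_R in the reaction function: x_M = 58 + 0.6x_M, so x_M = 58 / 0.4 = 145.

145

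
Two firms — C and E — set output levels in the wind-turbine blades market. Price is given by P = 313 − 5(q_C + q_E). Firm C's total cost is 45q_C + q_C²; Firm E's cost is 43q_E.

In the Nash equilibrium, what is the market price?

Firm C's profit: π = q_C(313 − 5(q_C + q_E)) − 45q_C − q_C².
∂π/∂q_C = 268 − 12q_C − 5q_E = 0, so q_C = 67/3 − (5/12)q_E.
For E: ∂π/∂q_E = 270 − 10q_E − 5q_C = 0 ⇒ q_E = 27 − 0.5q_C.
Solving the two reaction functions simultaneously: (1 − (−5/12)(−0.5))q_C = 67/3 − (5/12)·27, so (19/24)q_C = 133/12 and q_C = 14.
Then q_E = 27 − 0.5·14 = 20.
Equilibrium price: P = 313 − 5·34 = 143.

143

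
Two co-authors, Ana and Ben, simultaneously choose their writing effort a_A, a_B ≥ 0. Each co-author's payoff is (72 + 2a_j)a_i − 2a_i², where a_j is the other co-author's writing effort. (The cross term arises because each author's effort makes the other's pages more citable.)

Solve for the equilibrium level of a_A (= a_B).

36

Ana's payoff is (72 + 2a_B)a_A − 2a_A².
∂π/∂a_A = 72 + 2a_B − 4a_A = 0, so a_A = 18 + 0.5a_B.
By symmetry a_B = a_A; substituting into the reaction function, 0.5a_A = 18 and a_A = 36.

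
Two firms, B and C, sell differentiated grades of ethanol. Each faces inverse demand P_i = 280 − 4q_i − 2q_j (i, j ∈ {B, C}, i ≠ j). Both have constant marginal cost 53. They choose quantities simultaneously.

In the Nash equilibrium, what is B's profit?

2061.16

Firm B's profit: π = q_B(280 − 4q_B − 2q_C) − 53q_B.
∂π/∂q_B = 227 − 8q_B − 2q_C = 0 ⇒ q_B = 28.375 − 0.25q_C.
By symmetry q_C = q_B; substituting into the reaction function, 1.25q_B = 28.375 and q_B = 22.7.
P_B = 280 − 4·22.7 − 2·22.7 = 143.8.
Profit = (143.8 − 53)·22.7 = 2061.16.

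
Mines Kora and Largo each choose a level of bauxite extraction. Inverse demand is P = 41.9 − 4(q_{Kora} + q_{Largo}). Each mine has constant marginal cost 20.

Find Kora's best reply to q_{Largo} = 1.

2.2375

Mine Kora's profit: π = q_{Kora}(41.9 − 4(q_{Kora} + q_{Largo})) − 20q_{Kora}.
∂π/∂q_{Kora} = 21.9 − 8q_{Kora} − 4q_{Largo} = 0, so q_{Kora} = 2.7375 − 0.5q_{Largo}.
At q_{Largo} = 1: q_{Kora} = 2.7375 − 0.5·1 = 2.2375.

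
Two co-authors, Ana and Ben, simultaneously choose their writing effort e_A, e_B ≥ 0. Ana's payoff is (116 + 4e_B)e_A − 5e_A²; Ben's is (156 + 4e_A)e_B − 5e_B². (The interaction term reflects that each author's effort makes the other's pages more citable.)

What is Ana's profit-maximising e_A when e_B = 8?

14.8

Expanding Ana's payoff: 116e_A + 4e_Be_A − 5e_A².
∂π/∂e_A = 116 + 4e_B − 10e_A = 0, so e_A = 11.6 + 0.4e_B.
At e_B = 8: e_A = 11.6 + 0.4·8 = 14.8.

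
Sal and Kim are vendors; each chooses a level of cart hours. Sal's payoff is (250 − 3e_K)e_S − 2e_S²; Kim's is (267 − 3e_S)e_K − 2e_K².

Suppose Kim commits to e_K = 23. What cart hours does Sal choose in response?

45.25

Expanding Sal's payoff: 250e_S − 3e_Ke_S − 2e_S².
∂π/∂e_S = 250 − 3e_K − 4e_S = 0, so e_S = 62.5 − 0.75e_K.
At e_K = 23: e_S = 62.5 − 0.75·23 = 45.25.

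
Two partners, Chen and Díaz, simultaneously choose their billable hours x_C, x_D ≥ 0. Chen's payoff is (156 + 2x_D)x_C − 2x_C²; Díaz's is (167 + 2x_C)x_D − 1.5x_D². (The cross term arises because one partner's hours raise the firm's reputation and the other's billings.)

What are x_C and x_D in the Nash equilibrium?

100.25, 122.5

Expanding Chen's payoff: 156x_C + 2x_Dx_C − 2x_C².
∂π/∂x_C = 156 + 2x_D − 4x_C = 0, so x_C = 39 + 0.5x_D.
Likewise for Díaz: x_D = 167/3 + (2/3)x_C.
Plugging x_D into Chen's best response: x_C = 39 + 0.5(167/3 + (2/3)x_C) ⇒ (2/3)x_C = 401/6, so x_C = 100.25.
Then x_D = 167/3 + (2/3)·100.25 = 122.5.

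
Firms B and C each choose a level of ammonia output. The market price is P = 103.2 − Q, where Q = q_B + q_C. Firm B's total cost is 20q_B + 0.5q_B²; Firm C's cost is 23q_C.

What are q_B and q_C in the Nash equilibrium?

17.24, 31.48

Firm B's profit: π = q_B(103.2 − (q_B + q_C)) − 20q_B − 0.5q_B².
∂π/∂q_B = 83.2 − 3q_B − q_C = 0, so q_B = 416/15 − (1/3)q_C.
For C: ∂π/∂q_C = 80.2 − 2q_C − q_B = 0 ⇒ q_C = 40.1 − 0.5q_B.
Substituting the second reaction function into the first: q_B = 416/15 − (1/3)(40.1 − 0.5q_B), which gives (5/6)q_B = 431/30 ⇒ q_B = 17.24.
Then q_C = 40.1 − 0.5·17.24 = 31.48.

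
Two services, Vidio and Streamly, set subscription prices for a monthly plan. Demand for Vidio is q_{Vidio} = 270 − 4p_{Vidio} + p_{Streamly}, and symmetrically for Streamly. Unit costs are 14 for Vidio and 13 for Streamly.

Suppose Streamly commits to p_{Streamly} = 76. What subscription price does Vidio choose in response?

Vidio's profit: π = (p_{Vidio} − 14)(270 − 4p_{Vidio} + p_{Streamly}).
∂π/∂p_{Vidio} = 326 − 8p_{Vidio} + p_{Streamly} = 0 ⇒ p_{Vidio} = 40.75 + 0.125p_{Streamly}.
At p_{Streamly} = 76: p_{Vidio} = 40.75 + 0.125·76 = 50.25.

50.25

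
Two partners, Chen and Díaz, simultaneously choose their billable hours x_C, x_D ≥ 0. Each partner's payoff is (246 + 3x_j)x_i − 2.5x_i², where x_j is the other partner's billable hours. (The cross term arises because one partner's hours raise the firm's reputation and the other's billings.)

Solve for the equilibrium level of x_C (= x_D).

Chen's payoff is (246 + 3x_D)x_C − 2.5x_C².
∂π/∂x_C = 246 + 3x_D − 5x_C = 0, so x_C = 49.2 + 0.6x_D.
Setting x_C = x_D in the reaction function: x_C = 49.2 + 0.6x_C, so x_C = 49.2 / 0.4 = 123.

123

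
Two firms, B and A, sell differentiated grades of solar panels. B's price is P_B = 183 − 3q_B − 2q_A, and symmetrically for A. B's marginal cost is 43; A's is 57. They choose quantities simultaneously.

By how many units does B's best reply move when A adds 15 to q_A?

-5

Firm B's profit: π = q_B(183 − 3q_B − 2q_A) − 43q_B.
∂π/∂q_B = 140 − 6q_B − 2q_A = 0 ⇒ q_B = 70/3 − (1/3)q_A.
The reaction-function slope is −1/3, so a 15-unit rise in q_A moves q_B by −1/3 × 15 = −5. B's best response falls — the actions are strategic substitutes.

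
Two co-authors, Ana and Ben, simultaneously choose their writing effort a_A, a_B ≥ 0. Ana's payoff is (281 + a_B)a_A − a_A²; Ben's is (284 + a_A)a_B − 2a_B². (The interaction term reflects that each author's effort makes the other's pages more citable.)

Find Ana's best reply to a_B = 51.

166

Expanding Ana's payoff: 281a_A + a_Ba_A − a_A².
∂π/∂a_A = 281 + a_B − 2a_A = 0, so a_A = 140.5 + 0.5a_B.
At a_B = 51: a_A = 140.5 + 0.5·51 = 166.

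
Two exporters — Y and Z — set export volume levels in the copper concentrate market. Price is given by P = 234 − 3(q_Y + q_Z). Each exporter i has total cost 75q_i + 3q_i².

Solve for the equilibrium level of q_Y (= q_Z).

10.6

Exporter Y's profit: π = q_Y(234 − 3(q_Y + q_Z)) − 75q_Y − 3q_Y².
∂π/∂q_Y = 159 − 12q_Y − 3q_Z = 0, so q_Y = 13.25 − 0.25q_Z.
By symmetry q_Z = q_Y; substituting into the reaction function, 1.25q_Y = 13.25 and q_Y = 10.6.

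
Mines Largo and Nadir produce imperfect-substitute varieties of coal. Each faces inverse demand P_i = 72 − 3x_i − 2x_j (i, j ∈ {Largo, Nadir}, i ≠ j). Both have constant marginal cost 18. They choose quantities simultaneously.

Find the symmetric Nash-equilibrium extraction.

6.75

Mine Largo's profit: π = x_{Largo}(72 − 3x_{Largo} − 2x_{Nadir}) − 18x_{Largo}.
∂π/∂x_{Largo} = 54 − 6x_{Largo} − 2x_{Nadir} = 0 ⇒ x_{Largo} = 9 − (1/3)x_{Nadir}.
Setting x_{Largo} = x_{Nadir} in the reaction function: x_{Largo} = 9 − (1/3)x_{Largo}, so x_{Largo} = 9 / (4/3) = 6.75.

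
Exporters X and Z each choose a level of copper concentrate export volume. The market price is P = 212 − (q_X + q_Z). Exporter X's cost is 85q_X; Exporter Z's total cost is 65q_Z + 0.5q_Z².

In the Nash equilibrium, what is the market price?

Exporter X's profit: π = q_X(212 − (q_X + q_Z)) − 85q_X.
∂π/∂q_X = 127 − 2q_X − q_Z = 0, so q_X = 63.5 − 0.5q_Z.
For Z: ∂π/∂q_Z = 147 − 3q_Z − q_X = 0 ⇒ q_Z = 49 − (1/3)q_X.
Substituting the second reaction function into the first: q_X = 63.5 − 0.5(49 − (1/3)q_X), which gives (5/6)q_X = 39 ⇒ q_X = 46.8.
Then q_Z = 49 − (1/3)·46.8 = 33.4.
Equilibrium price: P = 212 − 80.2 = 131.8.

131.8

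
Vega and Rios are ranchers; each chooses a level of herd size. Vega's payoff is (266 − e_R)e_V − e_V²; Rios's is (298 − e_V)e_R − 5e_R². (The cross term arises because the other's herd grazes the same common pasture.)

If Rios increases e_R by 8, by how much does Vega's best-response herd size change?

-4

Expanding Vega's payoff: 266e_V − e_Re_V − e_V².
∂π/∂e_V = 266 − e_R − 2e_V = 0, so e_V = 133 − 0.5e_R.
The reaction-function slope is −0.5, so an 8-unit rise in e_R moves e_V by −0.5 × 8 = −4. Vega's best response falls — the actions are strategic substitutes.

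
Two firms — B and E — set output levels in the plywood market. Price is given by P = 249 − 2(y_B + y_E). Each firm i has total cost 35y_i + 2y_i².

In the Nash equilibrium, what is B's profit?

1831.84

Firm B's profit: π = y_B(249 − 2(y_B + y_E)) − 35y_B − 2y_B².
∂π/∂y_B = 214 − 8y_B − 2y_E = 0, so y_B = 26.75 − 0.25y_E.
By symmetry y_E = y_B; substituting into the reaction function, 1.25y_B = 26.75 and y_B = 21.4.
Price P = 249 − 2·42.8 = 163.4.
B's profit: (163.4 − 35)·21.4 − 2(21.4)² = 1831.84.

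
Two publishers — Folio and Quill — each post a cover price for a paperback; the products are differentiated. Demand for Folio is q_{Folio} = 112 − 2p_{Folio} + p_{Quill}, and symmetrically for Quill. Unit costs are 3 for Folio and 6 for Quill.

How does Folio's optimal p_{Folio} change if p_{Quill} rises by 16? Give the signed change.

Folio's profit: π = (p_{Folio} − 3)(112 − 2p_{Folio} + p_{Quill}).
∂π/∂p_{Folio} = 118 − 4p_{Folio} + p_{Quill} = 0 ⇒ p_{Folio} = 29.5 + 0.25p_{Quill}.
The reaction-function slope is 0.25, so a 16-unit rise in p_{Quill} moves p_{Folio} by 0.25 × 16 = 4. Folio's best response rises — the actions are strategic complements.

4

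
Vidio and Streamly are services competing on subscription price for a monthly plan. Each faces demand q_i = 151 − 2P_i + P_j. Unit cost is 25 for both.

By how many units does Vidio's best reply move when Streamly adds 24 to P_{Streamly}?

Vidio's profit: π = (P_{Vidio} − 25)(151 − 2P_{Vidio} + P_{Streamly}).
∂π/∂P_{Vidio} = 201 − 4P_{Vidio} + P_{Streamly} = 0 ⇒ P_{Vidio} = 50.25 + 0.25P_{Streamly}.
The reaction-function slope is 0.25, so a 24-unit rise in P_{Streamly} moves P_{Vidio} by 0.25 × 24 = 6. Vidio's best response rises — the actions are strategic complements.

6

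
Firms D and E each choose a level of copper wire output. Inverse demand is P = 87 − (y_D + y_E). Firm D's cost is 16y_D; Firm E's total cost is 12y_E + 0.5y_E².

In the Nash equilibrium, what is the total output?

Firm D's profit: π = y_D(87 − (y_D + y_E)) − 16y_D.
∂π/∂y_D = 71 − 2y_D − y_E = 0, so y_D = 35.5 − 0.5y_E.
For E: ∂π/∂y_E = 75 − 3y_E − y_D = 0 ⇒ y_E = 25 − (1/3)y_D.
Substituting the second reaction function into the first: y_D = 35.5 − 0.5(25 − (1/3)y_D), which gives (5/6)y_D = 23 ⇒ y_D = 27.6.
Then y_E = 25 − (1/3)·27.6 = 15.8.
Total output: 27.6 + 15.8 = 43.4.

43.4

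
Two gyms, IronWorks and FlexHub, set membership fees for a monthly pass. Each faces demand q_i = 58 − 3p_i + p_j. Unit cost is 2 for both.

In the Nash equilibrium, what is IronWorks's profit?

IronWorks's profit: π = (p_{IronWorks} − 2)(58 − 3p_{IronWorks} + p_{FlexHub}).
∂π/∂p_{IronWorks} = 64 − 6p_{IronWorks} + p_{FlexHub} = 0 ⇒ p_{IronWorks} = 32/3 + (1/6)p_{FlexHub}.
The game is symmetric, so in equilibrium p_{FlexHub} = p_{IronWorks}: the reaction function gives (5/6)p_{IronWorks} = 32/3, hence p_{IronWorks} = 12.8.
q_{IronWorks} = 58 − 3·12.8 + 12.8 = 32.4.
Profit = (12.8 − 2)·32.4 = 349.92.

349.92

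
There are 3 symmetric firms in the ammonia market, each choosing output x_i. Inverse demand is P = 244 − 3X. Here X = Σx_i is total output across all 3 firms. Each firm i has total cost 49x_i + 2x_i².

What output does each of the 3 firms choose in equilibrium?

12.1875

A representative firm's profit is π_i = x_i(244 − 3X) − 49x_i − 2x_i², with X = x_i + Σ_{j≠i} x_j.
First-order condition: 195 − 10x_i − 3Σ_{j≠i} x_j = 0.
With identical firms, set every x_j = x: then 195 − 10x − 6x = 0, i.e. x = 195/16 = 12.1875.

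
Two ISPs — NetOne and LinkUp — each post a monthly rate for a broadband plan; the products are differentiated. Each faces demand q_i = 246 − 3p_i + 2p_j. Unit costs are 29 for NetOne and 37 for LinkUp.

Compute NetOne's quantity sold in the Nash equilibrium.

NetOne's profit: π = (p_{NetOne} − 29)(246 − 3p_{NetOne} + 2p_{LinkUp}).
∂π/∂p_{NetOne} = 333 − 6p_{NetOne} + 2p_{LinkUp} = 0 ⇒ p_{NetOne} = 55.5 + (1/3)p_{LinkUp}.
Similarly p_{LinkUp} = 59.5 + (1/3)p_{NetOne}.
Solving the two reaction functions simultaneously: (1 − (1/3)(1/3))p_{NetOne} = 55.5 + (1/3)·59.5, so (8/9)p_{NetOne} = 226/3 and p_{NetOne} = 84.75.
Then p_{LinkUp} = 59.5 + (1/3)·84.75 = 87.75.
q_{NetOne} = 246 − 3·84.75 + 2·87.75 = 167.25.

167.25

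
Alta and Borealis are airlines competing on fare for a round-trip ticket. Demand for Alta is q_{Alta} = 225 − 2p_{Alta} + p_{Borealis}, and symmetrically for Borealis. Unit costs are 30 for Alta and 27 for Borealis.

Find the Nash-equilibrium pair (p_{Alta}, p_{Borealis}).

94.6, 93.4

Alta's profit: π = (p_{Alta} − 30)(225 − 2p_{Alta} + p_{Borealis}).
∂π/∂p_{Alta} = 285 − 4p_{Alta} + p_{Borealis} = 0 ⇒ p_{Alta} = 71.25 + 0.25p_{Borealis}.
Similarly p_{Borealis} = 69.75 + 0.25p_{Alta}.
Plugging p_{Borealis} into Alta's best response: p_{Alta} = 71.25 + 0.25(69.75 + 0.25p_{Alta}) ⇒ 0.9375p_{Alta} = 88.6875, so p_{Alta} = 94.6.
Then p_{Borealis} = 69.75 + 0.25·94.6 = 93.4.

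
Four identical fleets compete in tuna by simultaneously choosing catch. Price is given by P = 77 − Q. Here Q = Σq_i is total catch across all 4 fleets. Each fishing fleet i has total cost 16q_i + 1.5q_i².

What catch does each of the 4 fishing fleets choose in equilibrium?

A representative fishing fleet's profit is π_i = q_i(77 − Q) − 16q_i − 1.5q_i², with Q = q_i + Σ_{j≠i} q_j.
First-order condition: 61 − 5q_i − Σ_{j≠i} q_j = 0.
In a symmetric equilibrium every fishing fleet chooses the same q, so Σ_{j≠i} q_j = 3q. The condition becomes 61 − 8q = 0, giving q = 61/8 = 7.625.

7.625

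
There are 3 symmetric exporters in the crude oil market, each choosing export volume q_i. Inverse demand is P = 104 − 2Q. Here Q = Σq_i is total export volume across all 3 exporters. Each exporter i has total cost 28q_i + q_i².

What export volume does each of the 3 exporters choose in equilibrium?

A representative exporter's profit is π_i = q_i(104 − 2Q) − 28q_i − q_i², with Q = q_i + Σ_{j≠i} q_j.
First-order condition: 76 − 6q_i − 2Σ_{j≠i} q_j = 0.
With identical exporters, set every q_j = q: then 76 − 6q − 4q = 0, i.e. q = 76/10 = 7.6.

7.6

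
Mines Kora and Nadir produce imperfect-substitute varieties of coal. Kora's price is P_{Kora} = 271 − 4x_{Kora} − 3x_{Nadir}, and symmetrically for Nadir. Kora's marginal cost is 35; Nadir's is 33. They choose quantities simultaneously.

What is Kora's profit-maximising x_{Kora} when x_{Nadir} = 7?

26.875

Mine Kora's profit: π = x_{Kora}(271 − 4x_{Kora} − 3x_{Nadir}) − 35x_{Kora}.
∂π/∂x_{Kora} = 236 − 8x_{Kora} − 3x_{Nadir} = 0 ⇒ x_{Kora} = 29.5 − 0.375x_{Nadir}.
At x_{Nadir} = 7: x_{Kora} = 29.5 − 0.375·7 = 26.875.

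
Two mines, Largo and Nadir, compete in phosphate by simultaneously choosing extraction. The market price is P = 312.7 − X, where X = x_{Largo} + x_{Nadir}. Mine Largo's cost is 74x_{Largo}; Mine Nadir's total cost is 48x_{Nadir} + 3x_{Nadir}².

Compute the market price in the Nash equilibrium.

Mine Largo's profit: π = x_{Largo}(312.7 − (x_{Largo} + x_{Nadir})) − 74x_{Largo}.
∂π/∂x_{Largo} = 238.7 − 2x_{Largo} − x_{Nadir} = 0, so x_{Largo} = 119.35 − 0.5x_{Nadir}.
For Nadir: ∂π/∂x_{Nadir} = 264.7 − 8x_{Nadir} − x_{Largo} = 0 ⇒ x_{Nadir} = 33.0875 − 0.125x_{Largo}.
Solving the two reaction functions simultaneously: (1 − (−0.5)(−0.125))x_{Largo} = 119.35 − 0.5·33.0875, so 0.9375x_{Largo} = 16449/160 and x_{Largo} = 109.66.
Then x_{Nadir} = 33.0875 − 0.125·109.66 = 19.38.
Equilibrium price: P = 312.7 − 129.04 = 183.66.

183.66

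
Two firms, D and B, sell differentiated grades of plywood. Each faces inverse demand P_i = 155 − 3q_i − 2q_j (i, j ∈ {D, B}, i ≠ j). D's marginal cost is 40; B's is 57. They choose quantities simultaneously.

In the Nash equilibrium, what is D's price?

86.3125

Firm D's profit: π = q_D(155 − 3q_D − 2q_B) − 40q_D.
∂π/∂q_D = 115 − 6q_D − 2q_B = 0 ⇒ q_D = 115/6 − (1/3)q_B.
Similarly q_B = 49/3 − (1/3)q_D.
Substituting the second reaction function into the first: q_D = 115/6 − (1/3)(49/3 − (1/3)q_D), which gives (8/9)q_D = 247/18 ⇒ q_D = 15.4375.
Then q_B = 49/3 − (1/3)·15.4375 = 11.1875.
P_D = 155 − 3·15.4375 − 2·11.1875 = 86.3125.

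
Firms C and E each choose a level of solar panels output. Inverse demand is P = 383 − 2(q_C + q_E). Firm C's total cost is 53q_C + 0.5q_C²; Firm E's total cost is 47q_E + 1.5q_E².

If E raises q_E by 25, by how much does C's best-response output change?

Firm C's profit: π = q_C(383 − 2(q_C + q_E)) − 53q_C − 0.5q_C².
∂π/∂q_C = 330 − 5q_C − 2q_E = 0, so q_C = 66 − 0.4q_E.
The reaction-function slope is −0.4, so a 25-unit rise in q_E moves q_C by −0.4 × 25 = −10. C's best response falls — the actions are strategic substitutes.

-10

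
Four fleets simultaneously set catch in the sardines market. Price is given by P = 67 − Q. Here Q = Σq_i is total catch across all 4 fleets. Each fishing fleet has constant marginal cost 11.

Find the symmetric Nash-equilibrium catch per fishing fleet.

11.2

A representative fishing fleet's profit is π_i = q_i(67 − Q) − 11q_i, with Q = q_i + Σ_{j≠i} q_j.
First-order condition: 56 − 2q_i − Σ_{j≠i} q_j = 0.
With identical fishing fleets, set every q_j = q: then 56 − 2q − 3q = 0, i.e. q = 56/5 = 11.2.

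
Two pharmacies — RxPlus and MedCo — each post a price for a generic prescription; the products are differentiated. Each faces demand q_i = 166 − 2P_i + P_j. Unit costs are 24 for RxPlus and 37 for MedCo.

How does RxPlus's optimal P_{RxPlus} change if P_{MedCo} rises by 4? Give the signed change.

1

RxPlus's profit: π = (P_{RxPlus} − 24)(166 − 2P_{RxPlus} + P_{MedCo}).
∂π/∂P_{RxPlus} = 214 − 4P_{RxPlus} + P_{MedCo} = 0 ⇒ P_{RxPlus} = 53.5 + 0.25P_{MedCo}.
The reaction-function slope is 0.25, so a 4-unit rise in P_{MedCo} moves P_{RxPlus} by 0.25 × 4 = 1. RxPlus's best response rises — the actions are strategic complements.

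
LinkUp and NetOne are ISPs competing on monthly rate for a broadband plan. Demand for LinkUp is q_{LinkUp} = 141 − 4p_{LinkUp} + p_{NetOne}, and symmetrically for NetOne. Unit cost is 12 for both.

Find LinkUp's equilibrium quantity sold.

LinkUp's profit: π = (p_{LinkUp} − 12)(141 − 4p_{LinkUp} + p_{NetOne}).
∂π/∂p_{LinkUp} = 189 − 8p_{LinkUp} + p_{NetOne} = 0 ⇒ p_{LinkUp} = 23.625 + 0.125p_{NetOne}.
By symmetry p_{NetOne} = p_{LinkUp}; substituting into the reaction function, 0.875p_{LinkUp} = 23.625 and p_{LinkUp} = 27.
q_{LinkUp} = 141 − 4·27 + 27 = 60.

60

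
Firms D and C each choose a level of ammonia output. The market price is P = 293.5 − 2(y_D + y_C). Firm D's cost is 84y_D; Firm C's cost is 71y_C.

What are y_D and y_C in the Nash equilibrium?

Firm D's profit: π = y_D(293.5 − 2(y_D + y_C)) − 84y_D.
∂π/∂y_D = 209.5 − 4y_D − 2y_C = 0, so y_D = 52.375 − 0.5y_C.
By the same steps for C: y_C = 55.625 − 0.5y_D.
Plugging y_C into D's best response: y_D = 52.375 − 0.5(55.625 − 0.5y_D) ⇒ 0.75y_D = 24.5625, so y_D = 32.75.
Then y_C = 55.625 − 0.5·32.75 = 39.25.

32.75, 39.25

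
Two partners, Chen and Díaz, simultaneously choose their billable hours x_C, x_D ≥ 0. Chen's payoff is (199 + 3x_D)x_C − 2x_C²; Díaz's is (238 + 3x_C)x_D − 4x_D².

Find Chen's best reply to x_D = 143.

157

Expanding Chen's payoff: 199x_C + 3x_Dx_C − 2x_C².
∂π/∂x_C = 199 + 3x_D − 4x_C = 0, so x_C = 49.75 + 0.75x_D.
At x_D = 143: x_C = 49.75 + 0.75·143 = 157.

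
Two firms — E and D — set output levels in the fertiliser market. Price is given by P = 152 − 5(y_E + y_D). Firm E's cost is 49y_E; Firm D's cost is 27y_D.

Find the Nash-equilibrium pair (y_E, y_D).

5.4, 9.8

Firm E's profit: π = y_E(152 − 5(y_E + y_D)) − 49y_E.
∂π/∂y_E = 103 − 10y_E − 5y_D = 0, so y_E = 10.3 − 0.5y_D.
By the same steps for D: y_D = 12.5 − 0.5y_E.
Plugging y_D into E's best response: y_E = 10.3 − 0.5(12.5 − 0.5y_E) ⇒ 0.75y_E = 4.05, so y_E = 5.4.
Then y_D = 12.5 − 0.5·5.4 = 9.8.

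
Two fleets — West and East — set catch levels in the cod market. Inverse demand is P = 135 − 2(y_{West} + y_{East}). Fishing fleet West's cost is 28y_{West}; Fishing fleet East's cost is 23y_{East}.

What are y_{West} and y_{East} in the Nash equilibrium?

Fishing fleet West's profit: π = y_{West}(135 − 2(y_{West} + y_{East})) − 28y_{West}.
∂π/∂y_{West} = 107 − 4y_{West} − 2y_{East} = 0, so y_{West} = 26.75 − 0.5y_{East}.
By the same steps for East: y_{East} = 28 − 0.5y_{West}.
Substituting the second reaction function into the first: y_{West} = 26.75 − 0.5(28 − 0.5y_{West}), which gives 0.75y_{West} = 12.75 ⇒ y_{West} = 17.
Then y_{East} = 28 − 0.5·17 = 19.5.

17, 19.5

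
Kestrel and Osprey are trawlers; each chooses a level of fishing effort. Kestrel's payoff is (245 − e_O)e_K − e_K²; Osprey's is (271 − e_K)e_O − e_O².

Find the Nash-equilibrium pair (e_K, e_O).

Expanding Kestrel's payoff: 245e_K − e_Oe_K − e_K².
∂π/∂e_K = 245 − e_O − 2e_K = 0, so e_K = 122.5 − 0.5e_O.
Likewise for Osprey: e_O = 135.5 − 0.5e_K.
Plugging e_O into Kestrel's best response: e_K = 122.5 − 0.5(135.5 − 0.5e_K) ⇒ 0.75e_K = 54.75, so e_K = 73.
Then e_O = 135.5 − 0.5·73 = 99.

73, 99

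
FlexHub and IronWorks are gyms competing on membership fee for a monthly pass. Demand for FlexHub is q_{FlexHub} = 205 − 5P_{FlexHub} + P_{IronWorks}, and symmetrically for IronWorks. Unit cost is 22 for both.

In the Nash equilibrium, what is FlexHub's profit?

FlexHub's profit: π = (P_{FlexHub} − 22)(205 − 5P_{FlexHub} + P_{IronWorks}).
∂π/∂P_{FlexHub} = 315 − 10P_{FlexHub} + P_{IronWorks} = 0 ⇒ P_{FlexHub} = 31.5 + 0.1P_{IronWorks}.
The game is symmetric, so in equilibrium P_{IronWorks} = P_{FlexHub}: the reaction function gives 0.9P_{FlexHub} = 31.5, hence P_{FlexHub} = 35.
q_{FlexHub} = 205 − 5·35 + 35 = 65.
Profit = (35 − 22)·65 = 845.

845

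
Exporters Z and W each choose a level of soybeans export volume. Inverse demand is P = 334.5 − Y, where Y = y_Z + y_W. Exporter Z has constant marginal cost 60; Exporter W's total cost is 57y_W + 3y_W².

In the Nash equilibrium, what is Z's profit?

Exporter Z's profit: π = y_Z(334.5 − (y_Z + y_W)) − 60y_Z.
∂π/∂y_Z = 274.5 − 2y_Z − y_W = 0, so y_Z = 137.25 − 0.5y_W.
For W: ∂π/∂y_W = 277.5 − 8y_W − y_Z = 0 ⇒ y_W = 34.6875 − 0.125y_Z.
Solving the two reaction functions simultaneously: (1 − (−0.5)(−0.125))y_Z = 137.25 − 0.5·34.6875, so 0.9375y_Z = 3837/32 and y_Z = 127.9.
Then y_W = 34.6875 − 0.125·127.9 = 18.7.
Price P = 334.5 − 146.6 = 187.9.
Z's profit: (187.9 − 60)·127.9 = 16358.41.

16358.41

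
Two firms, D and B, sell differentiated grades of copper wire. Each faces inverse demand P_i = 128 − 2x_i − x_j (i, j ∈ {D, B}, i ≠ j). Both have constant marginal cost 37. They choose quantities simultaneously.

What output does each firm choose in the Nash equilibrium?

Firm D's profit: π = x_D(128 − 2x_D − x_B) − 37x_D.
∂π/∂x_D = 91 − 4x_D − x_B = 0 ⇒ x_D = 22.75 − 0.25x_B.
The game is symmetric, so in equilibrium x_B = x_D: the reaction function gives 1.25x_D = 22.75, hence x_D = 18.2.

18.2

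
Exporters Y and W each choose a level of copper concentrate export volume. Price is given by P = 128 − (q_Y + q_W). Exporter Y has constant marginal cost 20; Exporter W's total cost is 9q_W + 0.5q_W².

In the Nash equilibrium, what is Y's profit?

Exporter Y's profit: π = q_Y(128 − (q_Y + q_W)) − 20q_Y.
∂π/∂q_Y = 108 − 2q_Y − q_W = 0, so q_Y = 54 − 0.5q_W.
For W: ∂π/∂q_W = 119 − 3q_W − q_Y = 0 ⇒ q_W = 119/3 − (1/3)q_Y.
Substituting the second reaction function into the first: q_Y = 54 − 0.5(119/3 − (1/3)q_Y), which gives (5/6)q_Y = 205/6 ⇒ q_Y = 41.
Then q_W = 119/3 − (1/3)·41 = 26.
Price P = 128 − 67 = 61.
Y's profit: (61 − 20)·41 = 1681.

1681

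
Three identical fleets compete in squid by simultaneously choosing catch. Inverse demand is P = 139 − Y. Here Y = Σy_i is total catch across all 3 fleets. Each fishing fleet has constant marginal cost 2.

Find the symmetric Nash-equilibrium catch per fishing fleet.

34.25

A representative fishing fleet's profit is π_i = y_i(139 − Y) − 2y_i, with Y = y_i + Σ_{j≠i} y_j.
First-order condition: 137 − 2y_i − Σ_{j≠i} y_j = 0.
Imposing symmetry (y_j = y for all j) turns Σ_{j≠i} y_j into 2y, so 137 = 4y and y = 34.25.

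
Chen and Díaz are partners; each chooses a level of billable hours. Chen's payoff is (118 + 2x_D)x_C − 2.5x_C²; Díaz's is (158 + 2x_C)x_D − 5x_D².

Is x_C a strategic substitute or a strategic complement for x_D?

Expanding Chen's payoff: 118x_C + 2x_Dx_C − 2.5x_C².
∂π/∂x_C = 118 + 2x_D − 5x_C = 0, so x_C = 23.6 + 0.4x_D.
The best-response slope dx_C/dx_D = 0.4 > 0: the reaction function is upward-sloping, so the choices are strategic complements.

strategic complements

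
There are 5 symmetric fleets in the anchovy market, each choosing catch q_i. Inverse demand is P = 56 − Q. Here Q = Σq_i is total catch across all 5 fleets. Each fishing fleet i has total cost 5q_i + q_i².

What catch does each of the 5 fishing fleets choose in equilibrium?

A representative fishing fleet's profit is π_i = q_i(56 − Q) − 5q_i − q_i², with Q = q_i + Σ_{j≠i} q_j.
First-order condition: 51 − 4q_i − Σ_{j≠i} q_j = 0.
Imposing symmetry (q_j = q for all j) turns Σ_{j≠i} q_j into 4q, so 51 = 8q and q = 6.375.

6.375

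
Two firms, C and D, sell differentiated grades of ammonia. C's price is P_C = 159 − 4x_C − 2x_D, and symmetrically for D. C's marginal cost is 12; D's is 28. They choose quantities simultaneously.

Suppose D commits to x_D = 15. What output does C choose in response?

14.625

Firm C's profit: π = x_C(159 − 4x_C − 2x_D) − 12x_C.
∂π/∂x_C = 147 − 8x_C − 2x_D = 0 ⇒ x_C = 18.375 − 0.25x_D.
At x_D = 15: x_C = 18.375 − 0.25·15 = 14.625.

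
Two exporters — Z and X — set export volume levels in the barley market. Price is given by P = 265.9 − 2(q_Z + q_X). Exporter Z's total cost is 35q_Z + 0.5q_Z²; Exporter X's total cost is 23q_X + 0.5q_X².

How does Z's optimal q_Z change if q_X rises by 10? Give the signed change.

Exporter Z's profit: π = q_Z(265.9 − 2(q_Z + q_X)) − 35q_Z − 0.5q_Z².
∂π/∂q_Z = 230.9 − 5q_Z − 2q_X = 0, so q_Z = 46.18 − 0.4q_X.
The reaction-function slope is −0.4, so a 10-unit rise in q_X moves q_Z by −0.4 × 10 = −4. Z's best response falls — the actions are strategic substitutes.

-4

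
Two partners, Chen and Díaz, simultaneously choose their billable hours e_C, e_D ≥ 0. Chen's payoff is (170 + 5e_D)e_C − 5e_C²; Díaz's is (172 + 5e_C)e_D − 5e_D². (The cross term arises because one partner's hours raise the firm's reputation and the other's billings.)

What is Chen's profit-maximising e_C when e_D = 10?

22

Expanding Chen's payoff: 170e_C + 5e_De_C − 5e_C².
∂π/∂e_C = 170 + 5e_D − 10e_C = 0, so e_C = 17 + 0.5e_D.
At e_D = 10: e_C = 17 + 0.5·10 = 22.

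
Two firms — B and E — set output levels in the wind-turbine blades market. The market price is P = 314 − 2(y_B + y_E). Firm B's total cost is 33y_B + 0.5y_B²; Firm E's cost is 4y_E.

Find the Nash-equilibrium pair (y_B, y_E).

Firm B's profit: π = y_B(314 − 2(y_B + y_E)) − 33y_B − 0.5y_B².
∂π/∂y_B = 281 − 5y_B − 2y_E = 0, so y_B = 56.2 − 0.4y_E.
For E: ∂π/∂y_E = 310 − 4y_E − 2y_B = 0 ⇒ y_E = 77.5 − 0.5y_B.
Substituting the second reaction function into the first: y_B = 56.2 − 0.4(77.5 − 0.5y_B), which gives 0.8y_B = 25.2 ⇒ y_B = 31.5.
Then y_E = 77.5 − 0.5·31.5 = 61.75.

31.5, 61.75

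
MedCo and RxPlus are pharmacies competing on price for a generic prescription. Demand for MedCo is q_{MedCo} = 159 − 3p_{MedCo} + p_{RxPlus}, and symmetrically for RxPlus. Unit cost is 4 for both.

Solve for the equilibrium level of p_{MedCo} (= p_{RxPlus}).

MedCo's profit: π = (p_{MedCo} − 4)(159 − 3p_{MedCo} + p_{RxPlus}).
∂π/∂p_{MedCo} = 171 − 6p_{MedCo} + p_{RxPlus} = 0 ⇒ p_{MedCo} = 28.5 + (1/6)p_{RxPlus}.
Setting p_{MedCo} = p_{RxPlus} in the reaction function: p_{MedCo} = 28.5 + (1/6)p_{MedCo}, so p_{MedCo} = 28.5 / (5/6) = 34.2.

34.2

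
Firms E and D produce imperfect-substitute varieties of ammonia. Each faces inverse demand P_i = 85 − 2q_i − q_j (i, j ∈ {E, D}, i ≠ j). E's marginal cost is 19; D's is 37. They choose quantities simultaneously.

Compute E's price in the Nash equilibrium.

Firm E's profit: π = q_E(85 − 2q_E − q_D) − 19q_E.
∂π/∂q_E = 66 − 4q_E − q_D = 0 ⇒ q_E = 16.5 − 0.25q_D.
Similarly q_D = 12 − 0.25q_E.
Solving the two reaction functions simultaneously: (1 − (−0.25)(−0.25))q_E = 16.5 − 0.25·12, so 0.9375q_E = 13.5 and q_E = 14.4.
Then q_D = 12 − 0.25·14.4 = 8.4.
P_E = 85 − 2·14.4 − 8.4 = 47.8.

47.8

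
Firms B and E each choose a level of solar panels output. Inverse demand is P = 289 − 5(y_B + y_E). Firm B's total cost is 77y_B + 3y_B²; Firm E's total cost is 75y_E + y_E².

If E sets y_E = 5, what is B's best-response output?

11.6875

Firm B's profit: π = y_B(289 − 5(y_B + y_E)) − 77y_B − 3y_B².
∂π/∂y_B = 212 − 16y_B − 5y_E = 0, so y_B = 13.25 − 0.3125y_E.
At y_E = 5: y_B = 13.25 − 0.3125·5 = 11.6875.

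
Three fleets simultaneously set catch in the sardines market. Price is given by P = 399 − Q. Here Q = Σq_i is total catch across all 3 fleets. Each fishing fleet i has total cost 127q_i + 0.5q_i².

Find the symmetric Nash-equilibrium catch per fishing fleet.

A representative fishing fleet's profit is π_i = q_i(399 − Q) − 127q_i − 0.5q_i², with Q = q_i + Σ_{j≠i} q_j.
First-order condition: 272 − 3q_i − Σ_{j≠i} q_j = 0.
With identical fishing fleets, set every q_j = q: then 272 − 3q − 2q = 0, i.e. q = 272/5 = 54.4.

54.4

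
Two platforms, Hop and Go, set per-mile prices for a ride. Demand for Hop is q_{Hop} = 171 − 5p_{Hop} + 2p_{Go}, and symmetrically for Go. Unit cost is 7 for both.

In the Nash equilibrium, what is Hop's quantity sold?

93.75

Hop's profit: π = (p_{Hop} − 7)(171 − 5p_{Hop} + 2p_{Go}).
∂π/∂p_{Hop} = 206 − 10p_{Hop} + 2p_{Go} = 0 ⇒ p_{Hop} = 20.6 + 0.2p_{Go}.
By symmetry p_{Go} = p_{Hop}; substituting into the reaction function, 0.8p_{Hop} = 20.6 and p_{Hop} = 25.75.
q_{Hop} = 171 − 5·25.75 + 2·25.75 = 93.75.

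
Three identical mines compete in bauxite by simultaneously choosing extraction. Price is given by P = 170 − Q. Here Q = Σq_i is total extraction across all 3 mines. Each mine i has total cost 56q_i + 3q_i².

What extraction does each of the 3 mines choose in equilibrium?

A representative mine's profit is π_i = q_i(170 − Q) − 56q_i − 3q_i², with Q = q_i + Σ_{j≠i} q_j.
First-order condition: 114 − 8q_i − Σ_{j≠i} q_j = 0.
Imposing symmetry (q_j = q for all j) turns Σ_{j≠i} q_j into 2q, so 114 = 10q and q = 11.4.

11.4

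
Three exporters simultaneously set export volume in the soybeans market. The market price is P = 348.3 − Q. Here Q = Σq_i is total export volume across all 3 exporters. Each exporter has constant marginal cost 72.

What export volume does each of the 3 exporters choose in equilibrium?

A representative exporter's profit is π_i = q_i(348.3 − Q) − 72q_i, with Q = q_i + Σ_{j≠i} q_j.
First-order condition: 276.3 − 2q_i − Σ_{j≠i} q_j = 0.
With identical exporters, set every q_j = q: then 276.3 − 2q − 2q = 0, i.e. q = 276.3/4 = 69.075.

69.075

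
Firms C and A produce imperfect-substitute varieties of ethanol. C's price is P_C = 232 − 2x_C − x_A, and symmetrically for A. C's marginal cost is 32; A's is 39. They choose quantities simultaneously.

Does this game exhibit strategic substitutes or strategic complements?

strategic substitutes

Firm C's profit: π = x_C(232 − 2x_C − x_A) − 32x_C.
∂π/∂x_C = 200 − 4x_C − x_A = 0 ⇒ x_C = 50 − 0.25x_A.
The best-response slope dx_C/dx_A = −0.25 < 0: the reaction function is downward-sloping, so the choices are strategic substitutes.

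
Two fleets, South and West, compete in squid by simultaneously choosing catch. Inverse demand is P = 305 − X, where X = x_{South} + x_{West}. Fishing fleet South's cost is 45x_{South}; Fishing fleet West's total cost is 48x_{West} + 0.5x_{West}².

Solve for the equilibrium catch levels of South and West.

Fishing fleet South's profit: π = x_{South}(305 − (x_{South} + x_{West})) − 45x_{South}.
∂π/∂x_{South} = 260 − 2x_{South} − x_{West} = 0, so x_{South} = 130 − 0.5x_{West}.
For West: ∂π/∂x_{West} = 257 − 3x_{West} − x_{South} = 0 ⇒ x_{West} = 257/3 − (1/3)x_{South}.
Plugging x_{West} into South's best response: x_{South} = 130 − 0.5(257/3 − (1/3)x_{South}) ⇒ (5/6)x_{South} = 523/6, so x_{South} = 104.6.
Then x_{West} = 257/3 − (1/3)·104.6 = 50.8.

104.6, 50.8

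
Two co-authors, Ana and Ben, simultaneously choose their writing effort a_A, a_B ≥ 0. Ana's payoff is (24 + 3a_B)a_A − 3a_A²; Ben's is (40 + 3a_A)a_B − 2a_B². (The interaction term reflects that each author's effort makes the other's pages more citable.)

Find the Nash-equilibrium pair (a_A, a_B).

Expanding Ana's payoff: 24a_A + 3a_Ba_A − 3a_A².
∂π/∂a_A = 24 + 3a_B − 6a_A = 0, so a_A = 4 + 0.5a_B.
Likewise for Ben: a_B = 10 + 0.75a_A.
Plugging a_B into Ana's best response: a_A = 4 + 0.5(10 + 0.75a_A) ⇒ 0.625a_A = 9, so a_A = 14.4.
Then a_B = 10 + 0.75·14.4 = 20.8.

14.4, 20.8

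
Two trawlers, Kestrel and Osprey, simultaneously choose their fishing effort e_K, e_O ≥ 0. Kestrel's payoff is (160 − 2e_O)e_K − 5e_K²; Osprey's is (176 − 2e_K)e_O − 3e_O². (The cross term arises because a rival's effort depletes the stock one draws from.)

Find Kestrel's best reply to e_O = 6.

14.8

Expanding Kestrel's payoff: 160e_K − 2e_Oe_K − 5e_K².
∂π/∂e_K = 160 − 2e_O − 10e_K = 0, so e_K = 16 − 0.2e_O.
At e_O = 6: e_K = 16 − 0.2·6 = 14.8.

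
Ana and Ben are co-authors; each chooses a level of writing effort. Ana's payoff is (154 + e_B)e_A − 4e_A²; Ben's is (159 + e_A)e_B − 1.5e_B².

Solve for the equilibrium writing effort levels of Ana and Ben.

27, 62

Expanding Ana's payoff: 154e_A + e_Be_A − 4e_A².
∂π/∂e_A = 154 + e_B − 8e_A = 0, so e_A = 19.25 + 0.125e_B.
Likewise for Ben: e_B = 53 + (1/3)e_A.
Substituting the second reaction function into the first: e_A = 19.25 + 0.125(53 + (1/3)e_A), which gives (23/24)e_A = 25.875 ⇒ e_A = 27.
Then e_B = 53 + (1/3)·27 = 62.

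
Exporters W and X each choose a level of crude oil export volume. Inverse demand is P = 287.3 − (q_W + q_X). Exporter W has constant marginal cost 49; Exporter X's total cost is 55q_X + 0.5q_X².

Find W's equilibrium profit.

9316.1104

Exporter W's profit: π = q_W(287.3 − (q_W + q_X)) − 49q_W.
∂π/∂q_W = 238.3 − 2q_W − q_X = 0, so q_W = 119.15 − 0.5q_X.
For X: ∂π/∂q_X = 232.3 − 3q_X − q_W = 0 ⇒ q_X = 2323/30 − (1/3)q_W.
Solving the two reaction functions simultaneously: (1 − (−0.5)(−1/3))q_W = 119.15 − 0.5·(2323/30), so (5/6)q_W = 2413/30 and q_W = 96.52.
Then q_X = 2323/30 − (1/3)·96.52 = 45.26.
Price P = 287.3 − 141.78 = 145.52.
W's profit: (145.52 − 49)·96.52 = 9316.1104.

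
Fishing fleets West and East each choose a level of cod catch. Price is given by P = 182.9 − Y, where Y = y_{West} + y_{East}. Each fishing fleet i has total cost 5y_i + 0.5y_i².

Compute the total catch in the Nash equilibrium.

88.95

Fishing fleet West's profit: π = y_{West}(182.9 − (y_{West} + y_{East})) − 5y_{West} − 0.5y_{West}².
∂π/∂y_{West} = 177.9 − 3y_{West} − y_{East} = 0, so y_{West} = 59.3 − (1/3)y_{East}.
The game is symmetric, so in equilibrium y_{East} = y_{West}: the reaction function gives (4/3)y_{West} = 59.3, hence y_{West} = 44.475.
Total catch: 44.475 + 44.475 = 88.95.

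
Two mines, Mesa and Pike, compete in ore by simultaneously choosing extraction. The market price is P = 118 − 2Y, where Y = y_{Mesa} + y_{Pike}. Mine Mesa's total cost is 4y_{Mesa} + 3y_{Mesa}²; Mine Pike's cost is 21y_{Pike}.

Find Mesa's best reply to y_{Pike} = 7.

10

Mine Mesa's profit: π = y_{Mesa}(118 − 2(y_{Mesa} + y_{Pike})) − 4y_{Mesa} − 3y_{Mesa}².
∂π/∂y_{Mesa} = 114 − 10y_{Mesa} − 2y_{Pike} = 0, so y_{Mesa} = 11.4 − 0.2y_{Pike}.
At y_{Pike} = 7: y_{Mesa} = 11.4 − 0.2·7 = 10.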